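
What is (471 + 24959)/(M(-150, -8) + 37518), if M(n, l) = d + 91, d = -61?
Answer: 12715/18774 ≈ 0.67727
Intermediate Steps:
M(n, l) = 30 (M(n, l) = -61 + 91 = 30)
(471 + 24959)/(M(-150, -8) + 37518) = (471 + 24959)/(30 + 37518) = 25430/37548 = 25430*(1/37548) = 12715/18774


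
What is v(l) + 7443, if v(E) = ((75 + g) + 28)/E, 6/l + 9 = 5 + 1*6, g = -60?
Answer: 22372/3 ≈ 7457.3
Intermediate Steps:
l = 3 (l = 6/(-9 + (5 + 1*6)) = 6/(-9 + (5 + 6)) = 6/(-9 + 11) = 6/2 = 6*(½) = 3)
v(E) = 43/E (v(E) = ((75 - 60) + 28)/E = (15 + 28)/E = 43/E)
v(l) + 7443 = 43/3 + 7443 = 22372/3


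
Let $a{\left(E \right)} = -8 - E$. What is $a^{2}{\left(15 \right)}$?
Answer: $529$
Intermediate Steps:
$a^{2}{\left(15 \right)} = \left(-8 - 15\right)^{2} = \left(-23\right)^{2} = 529$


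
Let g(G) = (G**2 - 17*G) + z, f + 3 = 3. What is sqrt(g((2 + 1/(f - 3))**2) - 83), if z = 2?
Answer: I*sqrt(9761)/9 ≈ 10.978*I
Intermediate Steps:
f = 0 (f = -3 + 3 = 0)
g(G) = 2 + G**2 - 17*G (g(G) = (G**2 - 17*G) + 2 = 2 + G**2 - 17*G)
sqrt(g((2 + 1/(f - 3))**2) - 83) = sqrt((2 + ((2 + 1/(0 - 3))**2)**2 - 17*(2 + 1/(0 - 3))**2) - 83) = sqrt((2 + ((2 + 1/(-3))**2)**2 - 17*(2 + 1/(-3))**2) - 83) = sqrt((2 + ((2 - 1/3)**2)**2 - 17*(2 - 1/3)**2) - 83) = sqrt((2 + ((5/3)**2)**2 - 17*(5/3)**2) - 83) = sqrt((2 + (25/9)**2 - 17*25/9) - 83) = sqrt((2 + 625/81 - 425/9) - 83) = sqrt(-3038/81 - 83) = sqrt(-9761/81) = I*sqrt(9761)/9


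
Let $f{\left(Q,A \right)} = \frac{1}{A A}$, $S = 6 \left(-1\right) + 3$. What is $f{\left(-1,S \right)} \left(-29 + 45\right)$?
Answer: $\frac{16}{9} \approx 1.7778$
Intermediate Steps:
$S = -3$ ($S = -6 + 3 = -3$)
$f{\left(Q,A \right)} = \frac{1}{A^{2}}$
$f{\left(-1,S \right)} \left(-29 + 45\right) = \frac{-29 + 45}{9} = \frac{1}{9} \cdot 16 = \frac{16}{9}$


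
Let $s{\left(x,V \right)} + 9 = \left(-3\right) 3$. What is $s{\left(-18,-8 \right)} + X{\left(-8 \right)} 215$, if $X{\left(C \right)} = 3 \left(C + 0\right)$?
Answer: $-5178$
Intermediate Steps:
$s{\left(x,V \right)} = -18$ ($s{\left(x,V \right)} = -9 - 9 = -18$)
$X{\left(C \right)} = 3 C$
$s{\left(-18,-8 \right)} + X{\left(-8 \right)} 215 = -18 + 3 \left(-8\right) 215 = -18 - 5160 = -5178$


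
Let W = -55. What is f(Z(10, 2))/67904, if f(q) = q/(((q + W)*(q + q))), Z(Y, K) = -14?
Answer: -1/9370752 ≈ -1.0671e-7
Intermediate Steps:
f(q) = 1/(2*(-55 + q)) (f(q) = q/(((q - 55)*(q + q))) = q/(((-55 + q)*(2*q))) = q/((2*q*(-55 + q))) = q*(1/(2*q*(-55 + q))) = 1/(2*(-55 + q)))
f(Z(10, 2))/67904 = (1/(2*(-55 - 14)))/67904 = ((1/2)/(-69))*(1/67904) = ((1/2)*(-1/69))*(1/67904) = -1/138*1/67904 = -1/9370752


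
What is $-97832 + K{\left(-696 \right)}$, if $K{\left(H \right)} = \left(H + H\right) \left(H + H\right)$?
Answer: $1839832$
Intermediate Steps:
$K{\left(H \right)} = 4 H^{2}$ ($K{\left(H \right)} = 2 H 2 H = 4 H^{2}$)
$-97832 + K{\left(-696 \right)} = -97832 + 4 \left(-696\right)^{2} = -97832 + 4 \cdot 484416 = -97832 + 1937664 = 1839832$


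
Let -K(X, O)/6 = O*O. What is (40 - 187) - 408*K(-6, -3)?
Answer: 21885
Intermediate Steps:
K(X, O) = -6*O**2 (K(X, O) = -6*O*O = -6*O**2)
(40 - 187) - 408*K(-6, -3) = (40 - 187) - (-2448)*(-3)**2 = -147 - (-2448)*9 = -147 - 408*(-54) = -147 + 22032 = 21885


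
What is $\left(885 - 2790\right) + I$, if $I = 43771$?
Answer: $41866$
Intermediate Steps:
$\left(885 - 2790\right) + I = \left(885 - 2790\right) + 43771 = -1905 + 43771 = 41866$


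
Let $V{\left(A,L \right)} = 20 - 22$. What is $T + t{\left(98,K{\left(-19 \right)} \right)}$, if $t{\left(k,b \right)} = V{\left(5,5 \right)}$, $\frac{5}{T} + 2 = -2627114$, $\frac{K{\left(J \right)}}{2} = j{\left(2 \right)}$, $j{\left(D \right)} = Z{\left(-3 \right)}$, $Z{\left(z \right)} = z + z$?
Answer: $- \frac{5254237}{2627116} \approx -2.0$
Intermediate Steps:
$Z{\left(z \right)} = 2 z$
$j{\left(D \right)} = -6$ ($j{\left(D \right)} = 2 \left(-3\right) = -6$)
$K{\left(J \right)} = -12$ ($K{\left(J \right)} = 2 \left(-6\right) = -12$)
$T = - \frac{5}{2627116}$ ($T = \frac{5}{-2 - 2627114} = \frac{5}{-2627116} = 5 \left(- \frac{1}{2627116}\right) = - \frac{5}{2627116} \approx -1.9032 \cdot 10^{-6}$)
$V{\left(A,L \right)} = -2$ ($V{\left(A,L \right)} = 20 - 22 = -2$)
$t{\left(k,b \right)} = -2$
$T + t{\left(98,K{\left(-19 \right)} \right)} = - \frac{5}{2627116} - 2 = - \frac{5254237}{2627116}$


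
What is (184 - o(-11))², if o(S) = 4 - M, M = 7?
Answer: 34969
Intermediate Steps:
o(S) = -3 (o(S) = 4 - 1*7 = 4 - 7 = -3)
(184 - o(-11))² = (184 - 1*(-3))² = (184 + 3)² = 187² = 34969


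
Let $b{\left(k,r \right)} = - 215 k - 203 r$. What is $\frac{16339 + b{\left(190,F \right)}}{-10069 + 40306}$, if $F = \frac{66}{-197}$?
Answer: $- \frac{4815269}{5956689} \approx -0.80838$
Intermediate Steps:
$F = - \frac{66}{197}$ ($F = 66 \left(- \frac{1}{197}\right) = - \frac{66}{197} \approx -0.33503$)
$\frac{16339 + b{\left(190,F \right)}}{-10069 + 40306} = \frac{16339 - \frac{8034052}{197}}{-10069 + 40306} = \frac{16339 + \left(-40850 + \frac{13398}{197}\right)}{30237} = \left(16339 - \frac{8034052}{197}\right) \frac{1}{30237} = \left(- \frac{4815269}{197}\right) \frac{1}{30237} = - \frac{4815269}{5956689}$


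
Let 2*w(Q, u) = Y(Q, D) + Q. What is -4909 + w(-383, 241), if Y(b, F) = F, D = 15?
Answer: -5093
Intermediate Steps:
w(Q, u) = 15/2 + Q/2 (w(Q, u) = (15 + Q)/2 = 15/2 + Q/2)
-4909 + w(-383, 241) = -4909 + (15/2 + (½)*(-383)) = -4909 + (15/2 - 383/2) = -4909 - 184 = -5093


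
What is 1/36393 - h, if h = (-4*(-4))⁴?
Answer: -2385051647/36393 ≈ -65536.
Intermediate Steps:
h = 65536 (h = 16⁴ = 65536)
1/36393 - h = 1/36393 - 1*65536 = 1/36393 - 65536 = -2385051647/36393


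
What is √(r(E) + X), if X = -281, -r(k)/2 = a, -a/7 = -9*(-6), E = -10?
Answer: 5*√19 ≈ 21.794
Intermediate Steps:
a = -378 (a = -(-63)*(-6) = -7*54 = -378)
r(k) = 756 (r(k) = -2*(-378) = 756)
√(r(E) + X) = √(756 - 281) = √475 = 5*√19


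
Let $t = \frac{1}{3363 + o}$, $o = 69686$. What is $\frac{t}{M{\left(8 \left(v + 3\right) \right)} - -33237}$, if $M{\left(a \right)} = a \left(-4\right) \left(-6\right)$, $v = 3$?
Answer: $\frac{1}{2512082061} \approx 3.9808 \cdot 10^{-10}$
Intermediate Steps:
$M{\left(a \right)} = 24 a$ ($M{\left(a \right)} = - 4 a \left(-6\right) = 24 a$)
$t = \frac{1}{73049}$ ($t = \frac{1}{3363 + 69686} = \frac{1}{73049} \approx 1.3689 \cdot 10^{-5}$)
$\frac{t}{M{\left(8 \left(v + 3\right) \right)} - -33237} = \frac{1}{73049 \left(24 \cdot 8 \left(3 + 3\right) - -33237\right)} = \frac{1}{73049 \left(24 \cdot 8 \cdot 6 + 33237\right)} = \frac{1}{73049 \left(24 \cdot 48 + 33237\right)} = \frac{1}{73049 \left(1152 + 33237\right)} = \frac{1}{73049 \cdot 34389} = \frac{1}{73049} \cdot \frac{1}{34389} = \frac{1}{2512082061}$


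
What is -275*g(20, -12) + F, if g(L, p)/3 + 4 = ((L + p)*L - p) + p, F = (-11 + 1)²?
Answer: -128600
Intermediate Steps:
F = 100 (F = (-10)² = 100)
g(L, p) = -12 + 3*L*(L + p) (g(L, p) = -12 + 3*(((L + p)*L - p) + p) = -12 + 3*((L*(L + p) - p) + p) = -12 + 3*((-p + L*(L + p)) + p) = -12 + 3*(L*(L + p)) = -12 + 3*L*(L + p))
-275*g(20, -12) + F = -275*(-12 + 3*20² + 3*20*(-12)) + 100 = -275*(-12 + 3*400 - 720) + 100 = -275*(-12 + 1200 - 720) + 100 = -275*468 + 100 = -128700 + 100 = -128600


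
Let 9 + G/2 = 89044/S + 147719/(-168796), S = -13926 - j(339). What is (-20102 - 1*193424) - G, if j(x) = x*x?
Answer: -2321743546142831/10874429106 ≈ -2.1350e+5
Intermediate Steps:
j(x) = x²
S = -128847 (S = -13926 - 1*339² = -13926 - 1*114921 = -13926 - 114921 = -128847)
G = -229803144925/10874429106 (G = -18 + 2*(89044/(-128847) + 147719/(-168796)) = -18 + 2*(89044*(-1/128847) + 147719*(-1/168796)) = -18 + 2*(-89044/128847 - 147719/168796) = -18 + 2*(-34063421017/21748858212) = -18 - 34063421017/10874429106 = -229803144925/10874429106 ≈ -21.132)
(-20102 - 1*193424) - G = (-20102 - 1*193424) - 1*(-229803144925/10874429106) = (-20102 - 193424) + 229803144925/10874429106 = -213526 + 229803144925/10874429106 = -2321743546142831/10874429106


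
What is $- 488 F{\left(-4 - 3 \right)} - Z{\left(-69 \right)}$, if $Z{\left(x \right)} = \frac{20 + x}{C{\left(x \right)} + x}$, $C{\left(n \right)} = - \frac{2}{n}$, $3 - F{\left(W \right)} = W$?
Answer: $- \frac{23227301}{4759} \approx -4880.7$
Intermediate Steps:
$F{\left(W \right)} = 3 - W$
$Z{\left(x \right)} = \frac{20 + x}{x - \frac{2}{x}}$ ($Z{\left(x \right)} = \frac{20 + x}{- \frac{2}{x} + x} = \frac{20 + x}{x - \frac{2}{x}}$)
$- 488 F{\left(-4 - 3 \right)} - Z{\left(-69 \right)} = - 488 \left(3 - \left(-4 - 3\right)\right) - - \frac{69 \left(20 - 69\right)}{-2 + \left(-69\right)^{2}} = - 488 \left(3 - \left(-4 - 3\right)\right) - \left(-69\right) \frac{1}{-2 + 4761} \left(-49\right) = - 488 \left(3 - -7\right) - \left(-69\right) \frac{1}{4759} \left(-49\right) = - 488 \left(3 + 7\right) - \left(-69\right) \frac{1}{4759} \left(-49\right) = \left(-488\right) 10 - \frac{3381}{4759} = -4880 - \frac{3381}{4759} = - \frac{23227301}{4759}$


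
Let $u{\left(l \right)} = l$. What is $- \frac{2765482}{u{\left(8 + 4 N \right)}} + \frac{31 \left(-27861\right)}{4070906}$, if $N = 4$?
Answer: $- \frac{2814509498819}{24425436} \approx -1.1523 \cdot 10^{5}$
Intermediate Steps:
$- \frac{2765482}{u{\left(8 + 4 N \right)}} + \frac{31 \left(-27861\right)}{4070906} = - \frac{2765482}{8 + 4 \cdot 4} + \frac{31 \left(-27861\right)}{4070906} = - \frac{2765482}{8 + 16} - \frac{863691}{4070906} = - \frac{2765482}{24} - \frac{863691}{4070906} = \left(-2765482\right) \frac{1}{24} - \frac{863691}{4070906} = - \frac{1382741}{12} - \frac{863691}{4070906} = - \frac{2814509498819}{24425436}$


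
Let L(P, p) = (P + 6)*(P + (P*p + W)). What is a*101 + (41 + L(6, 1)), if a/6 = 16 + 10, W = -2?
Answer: 15917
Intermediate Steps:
a = 156 (a = 6*(16 + 10) = 6*26 = 156)
L(P, p) = (6 + P)*(-2 + P + P*p) (L(P, p) = (P + 6)*(P + (P*p - 2)) = (6 + P)*(P + (-2 + P*p)) = (6 + P)*(-2 + P + P*p))
a*101 + (41 + L(6, 1)) = 156*101 + (41 + (-12 + 6² + 4*6 + 1*6² + 6*6*1)) = 15756 + (41 + (-12 + 36 + 24 + 1*36 + 36)) = 15756 + (41 + (-12 + 36 + 24 + 36 + 36)) = 15756 + (41 + 120) = 15756 + 161 = 15917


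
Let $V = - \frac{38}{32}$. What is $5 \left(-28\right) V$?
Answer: $\frac{665}{4} \approx 166.25$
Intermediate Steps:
$V = - \frac{19}{16}$ ($V = \left(-38\right) \frac{1}{32} = - \frac{19}{16} \approx -1.1875$)
$5 \left(-28\right) V = 5 \left(-28\right) \left(- \frac{19}{16}\right) = \left(-140\right) \left(- \frac{19}{16}\right) = \frac{665}{4}$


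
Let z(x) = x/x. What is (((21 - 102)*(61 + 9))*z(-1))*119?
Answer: -674730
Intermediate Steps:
z(x) = 1
(((21 - 102)*(61 + 9))*z(-1))*119 = (((21 - 102)*(61 + 9))*1)*119 = (-81*70*1)*119 = -5670*1*119 = -5670*119 = -674730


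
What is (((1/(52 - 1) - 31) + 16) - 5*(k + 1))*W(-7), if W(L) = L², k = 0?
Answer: -49931/51 ≈ -979.04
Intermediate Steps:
(((1/(52 - 1) - 31) + 16) - 5*(k + 1))*W(-7) = (((1/(52 - 1) - 31) + 16) - 5*(0 + 1))*(-7)² = (((1/51 - 31) + 16) - 5*1)*49 = (((1/51 - 31) + 16) - 5)*49 = ((-1580/51 + 16) - 5)*49 = (-764/51 - 5)*49 = -1019/51*49 = -49931/51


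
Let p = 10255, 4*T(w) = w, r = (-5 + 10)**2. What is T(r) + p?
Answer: 41045/4 ≈ 10261.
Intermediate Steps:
r = 25 (r = 5**2 = 25)
T(w) = w/4
T(r) + p = (1/4)*25 + 10255 = 25/4 + 10255 = 41045/4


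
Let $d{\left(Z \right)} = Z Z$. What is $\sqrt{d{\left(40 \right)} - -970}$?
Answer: $\sqrt{2570} \approx 50.695$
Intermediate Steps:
$d{\left(Z \right)} = Z^{2}$
$\sqrt{d{\left(40 \right)} - -970} = \sqrt{40^{2} - -970} = \sqrt{1600 + 970} = \sqrt{2570}$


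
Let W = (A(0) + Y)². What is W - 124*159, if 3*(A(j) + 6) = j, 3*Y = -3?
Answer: -19667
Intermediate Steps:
Y = -1 (Y = (⅓)*(-3) = -1)
A(j) = -6 + j/3
W = 49 (W = ((-6 + (⅓)*0) - 1)² = ((-6 + 0) - 1)² = (-6 - 1)² = (-7)² = 49)
W - 124*159 = 49 - 124*159 = 49 - 19716 = -19667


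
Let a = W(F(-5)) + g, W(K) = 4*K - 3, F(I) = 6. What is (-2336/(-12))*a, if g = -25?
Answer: -2336/3 ≈ -778.67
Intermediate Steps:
W(K) = -3 + 4*K
a = -4 (a = (-3 + 4*6) - 25 = (-3 + 24) - 25 = 21 - 25 = -4)
(-2336/(-12))*a = -2336/(-12)*(-4) = -2336*(-1)/12*(-4) = -32*(-73/12)*(-4) = (584/3)*(-4) = -2336/3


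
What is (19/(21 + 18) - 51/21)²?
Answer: 280900/74529 ≈ 3.7690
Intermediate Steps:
(19/(21 + 18) - 51/21)² = (19/39 - 51*1/21)² = (19*(1/39) - 17/7)² = (19/39 - 17/7)² = (-530/273)² = 280900/74529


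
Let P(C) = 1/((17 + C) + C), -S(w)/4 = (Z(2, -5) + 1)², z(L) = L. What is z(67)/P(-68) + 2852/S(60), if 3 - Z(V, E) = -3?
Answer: -391390/49 ≈ -7987.5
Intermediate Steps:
Z(V, E) = 6 (Z(V, E) = 3 - 1*(-3) = 3 + 3 = 6)
S(w) = -196 (S(w) = -4*(6 + 1)² = -4*7² = -4*49 = -196)
P(C) = 1/(17 + 2*C)
z(67)/P(-68) + 2852/S(60) = 67/(1/(17 + 2*(-68))) + 2852/(-196) = 67/(1/(17 - 136)) + 2852*(-1/196) = 67/(1/(-119)) - 713/49 = 67/(-1/119) - 713/49 = 67*(-119) - 713/49 = -7973 - 713/49 = -391390/49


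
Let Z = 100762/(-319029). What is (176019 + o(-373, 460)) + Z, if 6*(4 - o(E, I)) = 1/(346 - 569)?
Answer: 8348576049991/47428978 ≈ 1.7602e+5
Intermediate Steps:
o(E, I) = 5353/1338 (o(E, I) = 4 - 1/(6*(346 - 569)) = 4 - 1/6/(-223) = 4 - 1/6*(-1/223) = 4 + 1/1338 = 5353/1338)
Z = -100762/319029 (Z = 100762*(-1/319029) = -100762/319029 ≈ -0.31584)
(176019 + o(-373, 460)) + Z = (176019 + 5353/1338) - 100762/319029 = 235518775/1338 - 100762/319029 = 8348576049991/47428978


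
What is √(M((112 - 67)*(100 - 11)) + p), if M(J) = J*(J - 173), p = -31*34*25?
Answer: √15320810 ≈ 3914.2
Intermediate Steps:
p = -26350 (p = -1054*25 = -26350)
M(J) = J*(-173 + J)
√(M((112 - 67)*(100 - 11)) + p) = √(((112 - 67)*(100 - 11))*(-173 + (112 - 67)*(100 - 11)) - 26350) = √((45*89)*(-173 + 45*89) - 26350) = √(4005*(-173 + 4005) - 26350) = √(4005*3832 - 26350) = √(15347160 - 26350) = √15320810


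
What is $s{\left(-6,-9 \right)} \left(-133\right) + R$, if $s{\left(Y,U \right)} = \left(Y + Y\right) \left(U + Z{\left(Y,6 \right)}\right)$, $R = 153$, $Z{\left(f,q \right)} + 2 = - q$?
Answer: $-26979$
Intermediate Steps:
$Z{\left(f,q \right)} = -2 - q$
$s{\left(Y,U \right)} = 2 Y \left(-8 + U\right)$ ($s{\left(Y,U \right)} = \left(Y + Y\right) \left(U - 8\right) = 2 Y \left(U - 8\right) = 2 Y \left(-8 + U\right)$)
$s{\left(-6,-9 \right)} \left(-133\right) + R = 2 \left(-6\right) \left(-8 - 9\right) \left(-133\right) + 153 = 2 \left(-6\right) \left(-17\right) \left(-133\right) + 153 = 204 \left(-133\right) + 153 = -27132 + 153 = -26979$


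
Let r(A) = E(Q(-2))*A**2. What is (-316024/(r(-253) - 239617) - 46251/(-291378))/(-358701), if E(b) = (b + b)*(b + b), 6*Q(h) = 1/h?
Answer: -412330925505/99433415204485726 ≈ -4.1468e-6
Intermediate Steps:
Q(h) = 1/(6*h)
E(b) = 4*b**2 (E(b) = (2*b)*(2*b) = 4*b**2)
r(A) = A**2/36 (r(A) = (4*((1/6)/(-2))**2)*A**2 = (4*((1/6)*(-1/2))**2)*A**2 = (4*(-1/12)**2)*A**2 = (4*(1/144))*A**2 = A**2/36)
(-316024/(r(-253) - 239617) - 46251/(-291378))/(-358701) = (-316024/((1/36)*(-253)**2 - 239617) - 46251/(-291378))/(-358701) = (-316024/((1/36)*64009 - 239617) - 46251*(-1/291378))*(-1/358701) = (-316024/(64009/36 - 239617) + 15417/97126)*(-1/358701) = (-316024/(-8562203/36) + 15417/97126)*(-1/358701) = (-316024*(-36/8562203) + 15417/97126)*(-1/358701) = (11376864/8562203 + 15417/97126)*(-1/358701) = (1236992776515/831612528578)*(-1/358701) = -412330925505/99433415204485726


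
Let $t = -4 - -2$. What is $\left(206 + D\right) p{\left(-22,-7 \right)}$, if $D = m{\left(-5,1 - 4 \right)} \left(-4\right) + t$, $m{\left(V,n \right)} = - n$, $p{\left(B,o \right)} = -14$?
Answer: $-2688$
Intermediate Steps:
$t = -2$ ($t = -4 + 2 = -2$)
$D = -14$ ($D = - (1 - 4) \left(-4\right) - 2 = \left(-1\right) \left(-3\right) \left(-4\right) - 2 = 3 \left(-4\right) - 2 = -12 - 2 = -14$)
$\left(206 + D\right) p{\left(-22,-7 \right)} = \left(206 - 14\right) \left(-14\right) = 192 \left(-14\right) = -2688$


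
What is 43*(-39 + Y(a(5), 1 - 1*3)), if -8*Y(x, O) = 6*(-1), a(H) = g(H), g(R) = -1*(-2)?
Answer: -6579/4 ≈ -1644.8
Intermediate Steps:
g(R) = 2
a(H) = 2
Y(x, O) = ¾ (Y(x, O) = -3*(-1)/4 = -⅛*(-6) = ¾)
43*(-39 + Y(a(5), 1 - 1*3)) = 43*(-39 + ¾) = 43*(-153/4) = -6579/4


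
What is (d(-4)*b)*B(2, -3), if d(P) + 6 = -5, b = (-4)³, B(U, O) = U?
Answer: 1408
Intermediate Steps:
b = -64
d(P) = -11 (d(P) = -6 - 5 = -11)
(d(-4)*b)*B(2, -3) = -11*(-64)*2 = 704*2 = 1408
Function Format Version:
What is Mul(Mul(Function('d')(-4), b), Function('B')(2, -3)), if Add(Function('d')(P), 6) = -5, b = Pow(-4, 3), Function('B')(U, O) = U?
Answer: 1408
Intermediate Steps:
b = -64
Function('d')(P) = -11 (Function('d')(P) = Add(-6, -5) = -11)
Mul(Mul(Function('d')(-4), b), Function('B')(2, -3)) = Mul(Mul(-11, -64), 2) = Mul(704, 2) = 1408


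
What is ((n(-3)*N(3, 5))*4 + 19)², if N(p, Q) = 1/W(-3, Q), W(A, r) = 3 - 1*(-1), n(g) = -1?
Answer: 324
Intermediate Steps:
W(A, r) = 4 (W(A, r) = 3 + 1 = 4)
N(p, Q) = ¼ (N(p, Q) = 1/4 = ¼)
((n(-3)*N(3, 5))*4 + 19)² = (-1*¼*4 + 19)² = (-¼*4 + 19)² = (-1 + 19)² = 18² = 324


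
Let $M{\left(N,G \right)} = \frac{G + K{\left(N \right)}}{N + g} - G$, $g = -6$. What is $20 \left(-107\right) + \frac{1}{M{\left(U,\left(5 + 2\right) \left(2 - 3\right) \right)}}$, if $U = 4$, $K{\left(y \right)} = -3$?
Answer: $- \frac{25679}{12} \approx -2139.9$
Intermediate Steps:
$M{\left(N,G \right)} = - G + \frac{-3 + G}{-6 + N}$ ($M{\left(N,G \right)} = \frac{G - 3}{N - 6} - G = \frac{-3 + G}{-6 + N} - G = - G + \frac{-3 + G}{-6 + N}$)
$20 \left(-107\right) + \frac{1}{M{\left(U,\left(5 + 2\right) \left(2 - 3\right) \right)}} = 20 \left(-107\right) + \frac{1}{\frac{1}{-6 + 4} \left(-3 + 7 \left(5 + 2\right) \left(2 - 3\right) - \left(5 + 2\right) \left(2 - 3\right) 4\right)} = -2140 + \frac{1}{\frac{1}{-2} \left(-3 + 7 \cdot 7 \left(-1\right) - 7 \left(-1\right) 4\right)} = -2140 + \frac{1}{\left(- \frac{1}{2}\right) \left(-3 + 7 \left(-7\right) - \left(-7\right) 4\right)} = -2140 + \frac{1}{\left(- \frac{1}{2}\right) \left(-3 - 49 + 28\right)} = -2140 + \frac{1}{\left(- \frac{1}{2}\right) \left(-24\right)} = -2140 + \frac{1}{12} = - \frac{25679}{12}$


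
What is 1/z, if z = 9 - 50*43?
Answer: -1/2141 ≈ -0.00046707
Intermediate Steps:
z = -2141 (z = 9 - 2150 = -2141)
1/z = 1/(-2141) = -1/2141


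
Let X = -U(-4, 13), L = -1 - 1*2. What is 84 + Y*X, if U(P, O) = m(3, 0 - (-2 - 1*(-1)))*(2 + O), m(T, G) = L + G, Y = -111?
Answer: -3246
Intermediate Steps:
L = -3 (L = -1 - 2 = -3)
m(T, G) = -3 + G
U(P, O) = -4 - 2*O (U(P, O) = (-3 + (0 - (-2 - 1*(-1))))*(2 + O) = (-3 + (0 - (-2 + 1)))*(2 + O) = (-3 + (0 - 1*(-1)))*(2 + O) = (-3 + (0 + 1))*(2 + O) = (-3 + 1)*(2 + O) = -2*(2 + O) = -4 - 2*O)
X = 30 (X = -(-4 - 2*13) = -(-4 - 26) = -1*(-30) = 30)
84 + Y*X = 84 - 111*30 = 84 - 3330 = -3246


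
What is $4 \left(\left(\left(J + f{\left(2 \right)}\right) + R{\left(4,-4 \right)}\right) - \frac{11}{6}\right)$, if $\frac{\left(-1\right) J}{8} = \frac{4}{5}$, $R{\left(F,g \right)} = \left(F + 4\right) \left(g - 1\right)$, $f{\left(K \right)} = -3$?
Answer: $- \frac{3074}{15} \approx -204.93$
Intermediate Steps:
$R{\left(F,g \right)} = \left(-1 + g\right) \left(4 + F\right)$ ($R{\left(F,g \right)} = \left(4 + F\right) \left(-1 + g\right) = \left(-1 + g\right) \left(4 + F\right)$)
$J = - \frac{32}{5}$ ($J = - 8 \cdot \frac{4}{5} = - 8 \cdot 4 \cdot \frac{1}{5} = \left(-8\right) \frac{4}{5} = - \frac{32}{5} \approx -6.4$)
$4 \left(\left(\left(J + f{\left(2 \right)}\right) + R{\left(4,-4 \right)}\right) - \frac{11}{6}\right) = 4 \left(\left(\left(- \frac{32}{5} - 3\right) + \left(-4 - 4 + 4 \left(-4\right) + 4 \left(-4\right)\right)\right) - \frac{11}{6}\right) = 4 \left(\left(- \frac{47}{5} - 40\right) - \frac{11}{6}\right) = 4 \left(- \frac{247}{5} - \frac{11}{6}\right) = 4 \left(- \frac{1537}{30}\right) = - \frac{3074}{15}$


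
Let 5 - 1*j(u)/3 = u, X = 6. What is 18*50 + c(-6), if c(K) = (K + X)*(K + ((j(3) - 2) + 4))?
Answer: 900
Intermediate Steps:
j(u) = 15 - 3*u
c(K) = (6 + K)*(8 + K) (c(K) = (K + 6)*(K + (((15 - 3*3) - 2) + 4)) = (6 + K)*(K + (((15 - 9) - 2) + 4)) = (6 + K)*(K + ((6 - 2) + 4)) = (6 + K)*(K + (4 + 4)) = (6 + K)*(K + 8) = (6 + K)*(8 + K))
18*50 + c(-6) = 18*50 + (48 + (-6)**2 + 14*(-6)) = 900 + (48 + 36 - 84) = 900 + 0 = 900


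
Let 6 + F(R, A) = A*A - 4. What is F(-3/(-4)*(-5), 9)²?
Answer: 5041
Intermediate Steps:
F(R, A) = -10 + A² (F(R, A) = -6 + (A*A - 4) = -6 + (A² - 4) = -6 + (-4 + A²) = -10 + A²)
F(-3/(-4)*(-5), 9)² = (-10 + 9²)² = (-10 + 81)² = 71² = 5041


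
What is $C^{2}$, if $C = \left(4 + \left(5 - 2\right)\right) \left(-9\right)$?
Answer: $3969$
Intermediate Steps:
$C = -63$ ($C = \left(4 + 3\right) \left(-9\right) = 7 \left(-9\right) = -63$)
$C^{2} = \left(-63\right)^{2} = 3969$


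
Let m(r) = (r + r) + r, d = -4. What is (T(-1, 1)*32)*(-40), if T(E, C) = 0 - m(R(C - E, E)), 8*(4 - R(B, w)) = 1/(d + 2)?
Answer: 15600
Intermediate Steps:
R(B, w) = 65/16 (R(B, w) = 4 - 1/(8*(-4 + 2)) = 4 - 1/8/(-2) = 4 - 1/8*(-1/2) = 4 + 1/16 = 65/16)
m(r) = 3*r (m(r) = 2*r + r = 3*r)
T(E, C) = -195/16 (T(E, C) = 0 - 3*65/16 = 0 - 1*195/16 = 0 - 195/16 = -195/16)
(T(-1, 1)*32)*(-40) = -195/16*32*(-40) = -390*(-40) = 15600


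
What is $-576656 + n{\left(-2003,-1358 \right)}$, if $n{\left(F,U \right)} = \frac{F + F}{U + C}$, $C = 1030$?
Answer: $- \frac{94569581}{164} \approx -5.7664 \cdot 10^{5}$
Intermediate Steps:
$n{\left(F,U \right)} = \frac{2 F}{1030 + U}$ ($n{\left(F,U \right)} = \frac{F + F}{U + 1030} = \frac{2 F}{1030 + U}$)
$-576656 + n{\left(-2003,-1358 \right)} = -576656 + 2 \left(-2003\right) \frac{1}{1030 - 1358} = -576656 + 2 \left(-2003\right) \frac{1}{-328} = -576656 + 2 \left(-2003\right) \left(- \frac{1}{328}\right) = -576656 + \frac{2003}{164} = - \frac{94569581}{164}$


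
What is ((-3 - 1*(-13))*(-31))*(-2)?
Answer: 620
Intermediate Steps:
((-3 - 1*(-13))*(-31))*(-2) = ((-3 + 13)*(-31))*(-2) = (10*(-31))*(-2) = -310*(-2) = 620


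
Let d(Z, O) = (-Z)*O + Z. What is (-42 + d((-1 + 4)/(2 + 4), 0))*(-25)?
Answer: 2075/2 ≈ 1037.5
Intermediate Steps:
d(Z, O) = Z - O*Z (d(Z, O) = -O*Z + Z = Z - O*Z)
(-42 + d((-1 + 4)/(2 + 4), 0))*(-25) = (-42 + ((-1 + 4)/(2 + 4))*(1 - 1*0))*(-25) = (-42 + (3/6)*(1 + 0))*(-25) = (-42 + (3*(⅙))*1)*(-25) = (-42 + (½)*1)*(-25) = (-42 + ½)*(-25) = -83/2*(-25) = 2075/2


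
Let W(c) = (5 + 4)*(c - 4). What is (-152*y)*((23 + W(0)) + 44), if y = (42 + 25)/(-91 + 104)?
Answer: -315704/13 ≈ -24285.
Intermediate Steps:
W(c) = -36 + 9*c (W(c) = 9*(-4 + c) = -36 + 9*c)
y = 67/13 ≈ 5.1538
(-152*y)*((23 + W(0)) + 44) = (-152*67/13)*((23 + (-36 + 9*0)) + 44) = -10184*((23 + (-36 + 0)) + 44)/13 = -10184*((23 - 36) + 44)/13 = -10184*(-13 + 44)/13 = -10184/13*31 = -315704/13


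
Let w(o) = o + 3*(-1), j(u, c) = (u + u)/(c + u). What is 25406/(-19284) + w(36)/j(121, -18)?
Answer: 674978/53031 ≈ 12.728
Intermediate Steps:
j(u, c) = 2*u/(c + u) (j(u, c) = (2*u)/(c + u) = 2*u/(c + u))
w(o) = -3 + o (w(o) = o - 3 = -3 + o)
25406/(-19284) + w(36)/j(121, -18) = 25406/(-19284) + (-3 + 36)/((2*121/(-18 + 121))) = 25406*(-1/19284) + 33/((2*121/103)) = -12703/9642 + 33/((2*121*(1/103))) = -12703/9642 + 33/(242/103) = -12703/9642 + 33*(103/242) = -12703/9642 + 309/22 = 674978/53031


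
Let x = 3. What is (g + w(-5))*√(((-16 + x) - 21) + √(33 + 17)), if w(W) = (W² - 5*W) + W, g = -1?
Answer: 44*√(-34 + 5*√2) ≈ 228.33*I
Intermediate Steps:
w(W) = W² - 4*W
(g + w(-5))*√(((-16 + x) - 21) + √(33 + 17)) = (-1 - 5*(-4 - 5))*√(((-16 + 3) - 21) + √(33 + 17)) = (-1 - 5*(-9))*√((-13 - 21) + √50) = (-1 + 45)*√(-34 + 5*√2) = 44*√(-34 + 5*√2)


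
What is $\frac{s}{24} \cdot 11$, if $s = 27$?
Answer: $\frac{99}{8} \approx 12.375$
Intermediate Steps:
$\frac{s}{24} \cdot 11 = \frac{1}{24} \cdot 27 \cdot 11 = \frac{9}{8} \cdot 11 = \frac{99}{8}$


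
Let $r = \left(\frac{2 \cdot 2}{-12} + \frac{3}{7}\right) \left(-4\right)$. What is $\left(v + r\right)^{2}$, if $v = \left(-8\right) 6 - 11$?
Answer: $\frac{1555009}{441} \approx 3526.1$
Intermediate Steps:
$r = - \frac{8}{21}$ ($r = \left(4 \left(- \frac{1}{12}\right) + 3 \cdot \frac{1}{7}\right) \left(-4\right) = \left(- \frac{1}{3} + \frac{3}{7}\right) \left(-4\right) = \frac{2}{21} \left(-4\right) = - \frac{8}{21} \approx -0.38095$)
$v = -59$ ($v = -48 - 11 = -59$)
$\left(v + r\right)^{2} = \left(-59 - \frac{8}{21}\right)^{2} = \left(- \frac{1247}{21}\right)^{2} = \frac{1555009}{441}$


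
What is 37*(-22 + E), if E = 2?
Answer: -740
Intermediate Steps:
37*(-22 + E) = 37*(-22 + 2) = 37*(-20) = -740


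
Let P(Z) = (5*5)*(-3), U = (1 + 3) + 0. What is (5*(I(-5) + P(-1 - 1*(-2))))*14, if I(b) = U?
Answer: -4970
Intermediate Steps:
U = 4 (U = 4 + 0 = 4)
I(b) = 4
P(Z) = -75 (P(Z) = 25*(-3) = -75)
(5*(I(-5) + P(-1 - 1*(-2))))*14 = (5*(4 - 75))*14 = (5*(-71))*14 = -355*14 = -4970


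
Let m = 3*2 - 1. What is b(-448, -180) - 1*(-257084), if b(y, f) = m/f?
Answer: 9255023/36 ≈ 2.5708e+5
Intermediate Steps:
m = 5 (m = 6 - 1 = 5)
b(y, f) = 5/f
b(-448, -180) - 1*(-257084) = 5/(-180) - 1*(-257084) = 5*(-1/180) + 257084 = -1/36 + 257084 = 9255023/36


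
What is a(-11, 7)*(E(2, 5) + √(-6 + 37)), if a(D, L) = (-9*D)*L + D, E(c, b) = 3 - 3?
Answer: 682*√31 ≈ 3797.2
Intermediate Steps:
E(c, b) = 0
a(D, L) = D - 9*D*L (a(D, L) = -9*D*L + D = D - 9*D*L)
a(-11, 7)*(E(2, 5) + √(-6 + 37)) = (-11*(1 - 9*7))*(0 + √(-6 + 37)) = (-11*(1 - 63))*(0 + √31) = (-11*(-62))*√31 = 682*√31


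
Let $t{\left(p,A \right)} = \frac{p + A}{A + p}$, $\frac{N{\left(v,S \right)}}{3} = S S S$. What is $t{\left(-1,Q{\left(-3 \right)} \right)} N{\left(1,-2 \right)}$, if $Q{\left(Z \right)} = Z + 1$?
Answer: $-24$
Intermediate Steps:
$N{\left(v,S \right)} = 3 S^{3}$ ($N{\left(v,S \right)} = 3 S S S = 3 S^{2} S = 3 S^{3}$)
$Q{\left(Z \right)} = 1 + Z$
$t{\left(p,A \right)} = 1$ ($t{\left(p,A \right)} = \frac{A + p}{A + p} = 1$)
$t{\left(-1,Q{\left(-3 \right)} \right)} N{\left(1,-2 \right)} = 1 \cdot 3 \left(-2\right)^{3} = 1 \cdot 3 \left(-8\right) = 1 \left(-24\right) = -24$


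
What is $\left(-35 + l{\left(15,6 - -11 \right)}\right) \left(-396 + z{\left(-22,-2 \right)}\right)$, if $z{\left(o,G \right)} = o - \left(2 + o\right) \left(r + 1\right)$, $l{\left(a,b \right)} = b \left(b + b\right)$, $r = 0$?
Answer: $-216114$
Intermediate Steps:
$l{\left(a,b \right)} = 2 b^{2}$ ($l{\left(a,b \right)} = b 2 b = 2 b^{2}$)
$z{\left(o,G \right)} = -2$ ($z{\left(o,G \right)} = o - \left(2 + o\right) \left(0 + 1\right) = o - \left(2 + o\right) 1 = o - \left(2 + o\right) = -2$)
$\left(-35 + l{\left(15,6 - -11 \right)}\right) \left(-396 + z{\left(-22,-2 \right)}\right) = \left(-35 + 2 \left(6 - -11\right)^{2}\right) \left(-396 - 2\right) = \left(-35 + 2 \left(6 + 11\right)^{2}\right) \left(-398\right) = \left(-35 + 2 \cdot 17^{2}\right) \left(-398\right) = \left(-35 + 2 \cdot 289\right) \left(-398\right) = \left(-35 + 578\right) \left(-398\right) = 543 \left(-398\right) = -216114$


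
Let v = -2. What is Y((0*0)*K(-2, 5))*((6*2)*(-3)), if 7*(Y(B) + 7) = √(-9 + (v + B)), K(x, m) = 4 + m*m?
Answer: 252 - 36*I*√11/7 ≈ 252.0 - 17.057*I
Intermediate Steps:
K(x, m) = 4 + m²
Y(B) = -7 + √(-11 + B)/7 (Y(B) = -7 + √(-9 + (-2 + B))/7 = -7 + √(-11 + B)/7)
Y((0*0)*K(-2, 5))*((6*2)*(-3)) = (-7 + √(-11 + (0*0)*(4 + 5²))/7)*((6*2)*(-3)) = (-7 + √(-11 + 0*(4 + 25))/7)*(12*(-3)) = (-7 + √(-11 + 0*29)/7)*(-36) = (-7 + √(-11 + 0)/7)*(-36) = (-7 + √(-11)/7)*(-36) = (-7 + (I*√11)/7)*(-36) = (-7 + I*√11/7)*(-36) = 252 - 36*I*√11/7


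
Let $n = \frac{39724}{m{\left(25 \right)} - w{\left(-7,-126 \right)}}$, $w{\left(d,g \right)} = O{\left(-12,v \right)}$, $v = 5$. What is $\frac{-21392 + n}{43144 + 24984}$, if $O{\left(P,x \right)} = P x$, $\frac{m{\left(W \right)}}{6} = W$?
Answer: $- \frac{1113149}{3576720} \approx -0.31122$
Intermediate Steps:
$m{\left(W \right)} = 6 W$
$w{\left(d,g \right)} = -60$ ($w{\left(d,g \right)} = \left(-12\right) 5 = -60$)
$n = \frac{19862}{105}$ ($n = \frac{39724}{6 \cdot 25 - -60} = \frac{39724}{150 + 60} = \frac{39724}{210} = 39724 \cdot \frac{1}{210} = \frac{19862}{105} \approx 189.16$)
$\frac{-21392 + n}{43144 + 24984} = \frac{-21392 + \frac{19862}{105}}{43144 + 24984} = - \frac{2226298}{105 \cdot 68128} = \left(- \frac{2226298}{105}\right) \frac{1}{68128} = - \frac{1113149}{3576720}$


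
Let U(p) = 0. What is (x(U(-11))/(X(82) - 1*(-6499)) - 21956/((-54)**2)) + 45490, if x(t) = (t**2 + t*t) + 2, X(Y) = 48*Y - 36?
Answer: 344796743137/7580871 ≈ 45483.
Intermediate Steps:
X(Y) = -36 + 48*Y
x(t) = 2 + 2*t**2 (x(t) = (t**2 + t**2) + 2 = 2*t**2 + 2 = 2 + 2*t**2)
(x(U(-11))/(X(82) - 1*(-6499)) - 21956/((-54)**2)) + 45490 = ((2 + 2*0**2)/((-36 + 48*82) - 1*(-6499)) - 21956/((-54)**2)) + 45490 = ((2 + 2*0)/((-36 + 3936) + 6499) - 21956/2916) + 45490 = ((2 + 0)/(3900 + 6499) - 21956*1/2916) + 45490 = (2/10399 - 5489/729) + 45490 = -57078653/7580871 + 45490 = 344796743137/7580871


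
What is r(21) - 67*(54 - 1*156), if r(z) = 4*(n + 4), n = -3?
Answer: 6838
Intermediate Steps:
r(z) = 4 (r(z) = 4*(-3 + 4) = 4*1 = 4)
r(21) - 67*(54 - 1*156) = 4 - 67*(54 - 1*156) = 4 - 67*(54 - 156) = 4 - 67*(-102) = 4 + 6834 = 6838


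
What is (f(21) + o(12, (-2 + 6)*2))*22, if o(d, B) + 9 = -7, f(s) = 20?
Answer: 88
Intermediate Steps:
o(d, B) = -16 (o(d, B) = -9 - 7 = -16)
(f(21) + o(12, (-2 + 6)*2))*22 = (20 - 16)*22 = 4*22 = 88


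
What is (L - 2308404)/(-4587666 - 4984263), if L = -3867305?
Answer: 6175709/9571929 ≈ 0.64519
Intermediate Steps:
(L - 2308404)/(-4587666 - 4984263) = (-3867305 - 2308404)/(-4587666 - 4984263) = -6175709/(-9571929) = -6175709*(-1/9571929) = 6175709/9571929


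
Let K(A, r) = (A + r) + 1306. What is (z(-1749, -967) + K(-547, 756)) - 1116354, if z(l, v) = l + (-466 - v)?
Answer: -1116087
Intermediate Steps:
K(A, r) = 1306 + A + r
z(l, v) = -466 + l - v
(z(-1749, -967) + K(-547, 756)) - 1116354 = ((-466 - 1749 - 1*(-967)) + (1306 - 547 + 756)) - 1116354 = ((-466 - 1749 + 967) + 1515) - 1116354 = (-1248 + 1515) - 1116354 = 267 - 1116354 = -1116087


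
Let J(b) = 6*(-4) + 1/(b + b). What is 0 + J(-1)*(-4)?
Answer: 98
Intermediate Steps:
J(b) = -24 + 1/(2*b)
0 + J(-1)*(-4) = 0 + (-24 + (½)/(-1))*(-4) = 0 + (-24 + (½)*(-1))*(-4) = 0 + (-24 - ½)*(-4) = 0 - 49/2*(-4) = 0 + 98 = 98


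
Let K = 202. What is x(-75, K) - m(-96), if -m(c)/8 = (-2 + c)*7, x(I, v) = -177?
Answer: -5665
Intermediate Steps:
m(c) = 112 - 56*c (m(c) = -8*(-2 + c)*7 = -8*(-14 + 7*c) = 112 - 56*c)
x(-75, K) - m(-96) = -177 - (112 - 56*(-96)) = -177 - (112 + 5376) = -177 - 1*5488 = -177 - 5488 = -5665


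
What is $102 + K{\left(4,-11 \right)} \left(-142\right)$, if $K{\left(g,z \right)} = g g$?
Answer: $-2170$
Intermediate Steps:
$K{\left(g,z \right)} = g^{2}$
$102 + K{\left(4,-11 \right)} \left(-142\right) = 102 + 4^{2} \left(-142\right) = 102 + 16 \left(-142\right) = 102 - 2272 = -2170$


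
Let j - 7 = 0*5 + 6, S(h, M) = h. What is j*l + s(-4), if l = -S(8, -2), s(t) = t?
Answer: -108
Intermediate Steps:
l = -8 (l = -1*8 = -8)
j = 13 (j = 7 + (0*5 + 6) = 7 + (0 + 6) = 7 + 6 = 13)
j*l + s(-4) = 13*(-8) - 4 = -104 - 4 = -108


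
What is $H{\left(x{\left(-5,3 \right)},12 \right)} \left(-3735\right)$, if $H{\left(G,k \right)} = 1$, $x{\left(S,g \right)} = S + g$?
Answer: $-3735$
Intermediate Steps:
$H{\left(x{\left(-5,3 \right)},12 \right)} \left(-3735\right) = 1 \left(-3735\right) = -3735$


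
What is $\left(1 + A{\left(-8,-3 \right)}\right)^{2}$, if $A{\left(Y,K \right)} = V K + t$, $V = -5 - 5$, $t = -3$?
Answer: $784$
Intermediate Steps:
$V = -10$ ($V = -5 - 5 = -10$)
$A{\left(Y,K \right)} = -3 - 10 K$ ($A{\left(Y,K \right)} = - 10 K - 3 = -3 - 10 K$)
$\left(1 + A{\left(-8,-3 \right)}\right)^{2} = \left(1 - -27\right)^{2} = \left(1 + \left(-3 + 30\right)\right)^{2} = \left(1 + 27\right)^{2} = 28^{2} = 784$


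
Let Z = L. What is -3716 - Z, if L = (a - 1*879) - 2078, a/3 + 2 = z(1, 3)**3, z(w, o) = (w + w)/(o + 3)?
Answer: -6778/9 ≈ -753.11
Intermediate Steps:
z(w, o) = 2*w/(3 + o) (z(w, o) = (2*w)/(3 + o) = 2*w/(3 + o))
a = -53/9 (a = -6 + 3*(2*1/(3 + 3))**3 = -6 + 3*(2*1/6)**3 = -6 + 3*(2*1*(1/6))**3 = -6 + 3*(1/3)**3 = -6 + 3*(1/27) = -6 + 1/9 = -53/9 ≈ -5.8889)
L = -26666/9 (L = (-53/9 - 1*879) - 2078 = (-53/9 - 879) - 2078 = -7964/9 - 2078 = -26666/9 ≈ -2962.9)
Z = -26666/9 ≈ -2962.9
-3716 - Z = -3716 - 1*(-26666/9) = -3716 + 26666/9 = -6778/9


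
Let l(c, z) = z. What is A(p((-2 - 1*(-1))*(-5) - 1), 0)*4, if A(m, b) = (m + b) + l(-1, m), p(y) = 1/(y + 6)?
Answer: 4/5 ≈ 0.80000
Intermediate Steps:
p(y) = 1/(6 + y)
A(m, b) = b + 2*m (A(m, b) = (m + b) + m = (b + m) + m = b + 2*m)
A(p((-2 - 1*(-1))*(-5) - 1), 0)*4 = (0 + 2/(6 + ((-2 - 1*(-1))*(-5) - 1)))*4 = (0 + 2/(6 + ((-2 + 1)*(-5) - 1)))*4 = (0 + 2/(6 + (-1*(-5) - 1)))*4 = (0 + 2/(6 + (5 - 1)))*4 = (0 + 2/(6 + 4))*4 = (0 + 2/10)*4 = (0 + 2*(1/10))*4 = (0 + 1/5)*4 = (1/5)*4 = 4/5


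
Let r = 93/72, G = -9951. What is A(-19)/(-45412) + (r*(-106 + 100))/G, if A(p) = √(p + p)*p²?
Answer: 1/1284 - 361*I*√38/45412 ≈ 0.00077882 - 0.049004*I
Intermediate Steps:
r = 31/24 (r = 93*(1/72) = 31/24 ≈ 1.2917)
A(p) = √2*p^(5/2) (A(p) = √(2*p)*p² = (√2*√p)*p² = √2*p^(5/2))
A(-19)/(-45412) + (r*(-106 + 100))/G = (√2*(-19)^(5/2))/(-45412) + (31*(-106 + 100)/24)/(-9951) = (√2*(361*I*√19))*(-1/45412) + ((31/24)*(-6))*(-1/9951) = (361*I*√38)*(-1/45412) - 31/4*(-1/9951) = -361*I*√38/45412 + 1/1284 = 1/1284 - 361*I*√38/45412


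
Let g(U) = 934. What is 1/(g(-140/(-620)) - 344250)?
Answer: -1/343316 ≈ -2.9128e-6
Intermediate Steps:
1/(g(-140/(-620)) - 344250) = 1/(934 - 344250) = 1/(-343316) = -1/343316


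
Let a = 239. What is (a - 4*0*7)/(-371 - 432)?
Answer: -239/803 ≈ -0.29763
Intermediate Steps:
(a - 4*0*7)/(-371 - 432) = (239 - 4*0*7)/(-371 - 432) = (239 + 0*7)/(-803) = (239 + 0)*(-1/803) = 239*(-1/803) = -239/803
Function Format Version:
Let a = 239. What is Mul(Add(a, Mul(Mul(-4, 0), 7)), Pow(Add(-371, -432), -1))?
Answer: Rational(-239, 803) ≈ -0.29763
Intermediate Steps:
Mul(Add(a, Mul(Mul(-4, 0), 7)), Pow(Add(-371, -432), -1)) = Mul(Add(239, Mul(Mul(-4, 0), 7)), Pow(Add(-371, -432), -1)) = Mul(Add(239, Mul(0, 7)), Pow(-803, -1)) = Mul(Add(239, 0), Rational(-1, 803)) = Mul(239, Rational(-1, 803)) = Rational(-239, 803)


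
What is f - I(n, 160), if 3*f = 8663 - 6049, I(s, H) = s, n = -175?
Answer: 3139/3 ≈ 1046.3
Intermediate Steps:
f = 2614/3 (f = (8663 - 6049)/3 = (1/3)*2614 = 2614/3 ≈ 871.33)
f - I(n, 160) = 2614/3 - 1*(-175) = 2614/3 + 175 = 3139/3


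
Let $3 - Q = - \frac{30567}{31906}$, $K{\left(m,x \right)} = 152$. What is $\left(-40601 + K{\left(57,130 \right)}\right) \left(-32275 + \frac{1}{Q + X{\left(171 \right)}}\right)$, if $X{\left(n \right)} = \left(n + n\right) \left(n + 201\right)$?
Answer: $\frac{1766475844778702327}{1353111743} \approx 1.3055 \cdot 10^{9}$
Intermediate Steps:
$Q = \frac{126285}{31906}$ ($Q = 3 - - \frac{30567}{31906} = 3 + \frac{30567}{31906} = \frac{126285}{31906} \approx 3.958$)
$X{\left(n \right)} = 2 n \left(201 + n\right)$
$\left(-40601 + K{\left(57,130 \right)}\right) \left(-32275 + \frac{1}{Q + X{\left(171 \right)}}\right) = \left(-40601 + 152\right) \left(-32275 + \frac{1}{\frac{126285}{31906} + 2 \cdot 171 \left(201 + 171\right)}\right) = - 40449 \left(-32275 + \frac{1}{\frac{126285}{31906} + 2 \cdot 171 \cdot 372}\right) = - 40449 \left(-32275 + \frac{1}{\frac{126285}{31906} + 127224}\right) = - 40449 \left(-32275 + \frac{1}{\frac{4059335229}{31906}}\right) = - 40449 \left(-32275 + \frac{31906}{4059335229}\right) = \left(-40449\right) \left(- \frac{131015044484069}{4059335229}\right) = \frac{1766475844778702327}{1353111743}$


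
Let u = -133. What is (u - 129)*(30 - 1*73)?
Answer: 11266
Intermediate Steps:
(u - 129)*(30 - 1*73) = (-133 - 129)*(30 - 1*73) = -262*(30 - 73) = -262*(-43) = 11266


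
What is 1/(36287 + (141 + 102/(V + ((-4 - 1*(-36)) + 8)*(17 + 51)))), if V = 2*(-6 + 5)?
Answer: 453/16501901 ≈ 2.7451e-5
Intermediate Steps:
V = -2 (V = 2*(-1) = -2)
1/(36287 + (141 + 102/(V + ((-4 - 1*(-36)) + 8)*(17 + 51)))) = 1/(36287 + (141 + 102/(-2 + ((-4 - 1*(-36)) + 8)*(17 + 51)))) = 1/(36287 + (141 + 102/(-2 + ((-4 + 36) + 8)*68))) = 1/(36287 + (141 + 102/(-2 + (32 + 8)*68))) = 1/(36287 + (141 + 102/(-2 + 40*68))) = 1/(36287 + (141 + 102/(-2 + 2720))) = 1/(36287 + (141 + 102/2718)) = 1/(36287 + (141 + (1/2718)*102)) = 1/(36287 + (141 + 17/453)) = 1/(36287 + 63890/453) = 1/(16501901/453) = 453/16501901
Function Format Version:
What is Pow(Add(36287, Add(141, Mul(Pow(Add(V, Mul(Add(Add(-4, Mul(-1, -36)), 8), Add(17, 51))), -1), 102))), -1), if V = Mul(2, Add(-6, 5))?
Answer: Rational(453, 16501901) ≈ 2.7451e-5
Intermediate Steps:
V = -2 (V = Mul(2, -1) = -2)
Pow(Add(36287, Add(141, Mul(Pow(Add(V, Mul(Add(Add(-4, Mul(-1, -36)), 8), Add(17, 51))), -1), 102))), -1) = Pow(Add(36287, Add(141, Mul(Pow(Add(-2, Mul(Add(Add(-4, Mul(-1, -36)), 8), Add(17, 51))), -1), 102))), -1) = Pow(Add(36287, Add(141, Mul(Pow(Add(-2, Mul(Add(Add(-4, 36), 8), 68)), -1), 102))), -1) = Pow(Add(36287, Add(141, Mul(Pow(Add(-2, Mul(Add(32, 8), 68)), -1), 102))), -1) = Pow(Add(36287, Add(141, Mul(Pow(Add(-2, Mul(40, 68)), -1), 102))), -1) = Pow(Add(36287, Add(141, Mul(Pow(Add(-2, 2720), -1), 102))), -1) = Pow(Add(36287, Add(141, Mul(Pow(2718, -1), 102))), -1) = Pow(Add(36287, Add(141, Mul(Rational(1, 2718), 102))), -1) = Pow(Add(36287, Add(141, Rational(17, 453))), -1) = Pow(Add(36287, Rational(63890, 453)), -1) = Pow(Rational(16501901, 453), -1) = Rational(453, 16501901)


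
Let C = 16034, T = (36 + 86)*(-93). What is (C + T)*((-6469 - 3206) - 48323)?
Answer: -271894624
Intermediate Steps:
T = -11346 (T = 122*(-93) = -11346)
(C + T)*((-6469 - 3206) - 48323) = (16034 - 11346)*((-6469 - 3206) - 48323) = 4688*(-9675 - 48323) = 4688*(-57998) = -271894624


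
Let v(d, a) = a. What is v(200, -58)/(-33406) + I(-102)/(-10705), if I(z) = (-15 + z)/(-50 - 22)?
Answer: 2266421/1430444920 ≈ 0.0015844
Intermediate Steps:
I(z) = 5/24 - z/72 (I(z) = (-15 + z)/(-72) = (-15 + z)*(-1/72) = 5/24 - z/72)
v(200, -58)/(-33406) + I(-102)/(-10705) = -58/(-33406) + (5/24 - 1/72*(-102))/(-10705) = -58*(-1/33406) + (5/24 + 17/12)*(-1/10705) = 29/16703 + (13/8)*(-1/10705) = 29/16703 - 13/85640 = 2266421/1430444920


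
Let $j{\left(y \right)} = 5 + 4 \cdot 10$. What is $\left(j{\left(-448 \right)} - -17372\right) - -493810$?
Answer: $511227$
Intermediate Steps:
$j{\left(y \right)} = 45$ ($j{\left(y \right)} = 5 + 40 = 45$)
$\left(j{\left(-448 \right)} - -17372\right) - -493810 = \left(45 - -17372\right) - -493810 = \left(45 + 17372\right) + 493810 = 17417 + 493810 = 511227$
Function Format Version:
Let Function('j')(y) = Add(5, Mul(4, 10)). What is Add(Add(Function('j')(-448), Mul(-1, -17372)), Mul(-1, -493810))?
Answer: 511227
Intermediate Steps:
Function('j')(y) = 45 (Function('j')(y) = Add(5, 40) = 45)
Add(Add(Function('j')(-448), Mul(-1, -17372)), Mul(-1, -493810)) = Add(Add(45, Mul(-1, -17372)), Mul(-1, -493810)) = Add(Add(45, 17372), 493810) = Add(17417, 493810) = 511227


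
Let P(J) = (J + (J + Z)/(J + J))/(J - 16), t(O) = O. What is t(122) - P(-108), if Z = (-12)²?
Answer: 90119/744 ≈ 121.13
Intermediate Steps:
Z = 144
P(J) = (J + (144 + J)/(2*J))/(-16 + J) (P(J) = (J + (J + 144)/(J + J))/(J - 16) = (J + (144 + J)/((2*J)))/(-16 + J) = (J + (144 + J)*(1/(2*J)))/(-16 + J) = (J + (144 + J)/(2*J))/(-16 + J))
t(122) - P(-108) = 122 - (72 + (-108)² + (½)*(-108))/((-108)*(-16 - 108)) = 122 - (-1)*(72 + 11664 - 54)/(108*(-124)) = 122 - (-1)*(-1)*11682/(108*124) = 122 - 1*649/744 = 122 - 649/744 = 90119/744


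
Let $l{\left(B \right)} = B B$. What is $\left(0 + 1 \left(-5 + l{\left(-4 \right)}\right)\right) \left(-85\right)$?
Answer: $-935$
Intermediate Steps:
$l{\left(B \right)} = B^{2}$
$\left(0 + 1 \left(-5 + l{\left(-4 \right)}\right)\right) \left(-85\right) = \left(0 + 1 \left(-5 + \left(-4\right)^{2}\right)\right) \left(-85\right) = \left(0 + 1 \left(-5 + 16\right)\right) \left(-85\right) = \left(0 + 1 \cdot 11\right) \left(-85\right) = \left(0 + 11\right) \left(-85\right) = 11 \left(-85\right) = -935$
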